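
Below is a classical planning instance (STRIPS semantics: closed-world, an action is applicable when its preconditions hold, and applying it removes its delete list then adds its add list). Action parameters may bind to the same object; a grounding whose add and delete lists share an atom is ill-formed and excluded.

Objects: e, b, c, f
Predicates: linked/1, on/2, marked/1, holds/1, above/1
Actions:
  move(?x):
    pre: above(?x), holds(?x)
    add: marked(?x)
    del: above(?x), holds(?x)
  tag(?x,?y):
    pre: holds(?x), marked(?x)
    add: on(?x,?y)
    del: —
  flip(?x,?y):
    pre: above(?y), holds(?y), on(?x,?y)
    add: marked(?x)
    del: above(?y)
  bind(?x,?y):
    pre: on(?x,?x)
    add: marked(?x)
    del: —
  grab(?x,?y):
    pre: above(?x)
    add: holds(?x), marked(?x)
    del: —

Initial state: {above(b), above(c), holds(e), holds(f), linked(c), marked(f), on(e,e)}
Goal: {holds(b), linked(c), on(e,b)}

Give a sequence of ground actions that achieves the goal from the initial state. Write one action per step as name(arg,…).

bind(e,e); tag(e,b); grab(b,e)

1. bind(e,e)  →  {above(b), above(c), holds(e), holds(f), linked(c), marked(e), marked(f), on(e,e)}
2. tag(e,b)  →  {above(b), above(c), holds(e), holds(f), linked(c), marked(e), marked(f), on(e,b), on(e,e)}
3. grab(b,e)  →  {above(b), above(c), holds(b), holds(e), holds(f), linked(c), marked(b), marked(e), marked(f), on(e,b), on(e,e)}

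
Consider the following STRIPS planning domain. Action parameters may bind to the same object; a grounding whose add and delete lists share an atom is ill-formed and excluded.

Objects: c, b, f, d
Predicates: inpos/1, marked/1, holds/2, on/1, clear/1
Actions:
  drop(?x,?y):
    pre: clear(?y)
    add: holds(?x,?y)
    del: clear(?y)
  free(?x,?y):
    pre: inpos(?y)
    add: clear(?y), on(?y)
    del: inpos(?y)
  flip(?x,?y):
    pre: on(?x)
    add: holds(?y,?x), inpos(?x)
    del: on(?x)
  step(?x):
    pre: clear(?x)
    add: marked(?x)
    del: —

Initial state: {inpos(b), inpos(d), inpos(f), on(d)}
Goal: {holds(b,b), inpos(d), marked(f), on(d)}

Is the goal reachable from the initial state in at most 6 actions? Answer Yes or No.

1. free(c,b)  →  {clear(b), inpos(d), inpos(f), on(b), on(d)}
2. drop(b,b)  →  {holds(b,b), inpos(d), inpos(f), on(b), on(d)}
3. free(c,f)  →  {clear(f), holds(b,b), inpos(d), on(b), on(d), on(f)}
4. step(f)  →  {clear(f), holds(b,b), inpos(d), marked(f), on(b), on(d), on(f)}
optimal plan length = 4; 4 ≤ 6

Yes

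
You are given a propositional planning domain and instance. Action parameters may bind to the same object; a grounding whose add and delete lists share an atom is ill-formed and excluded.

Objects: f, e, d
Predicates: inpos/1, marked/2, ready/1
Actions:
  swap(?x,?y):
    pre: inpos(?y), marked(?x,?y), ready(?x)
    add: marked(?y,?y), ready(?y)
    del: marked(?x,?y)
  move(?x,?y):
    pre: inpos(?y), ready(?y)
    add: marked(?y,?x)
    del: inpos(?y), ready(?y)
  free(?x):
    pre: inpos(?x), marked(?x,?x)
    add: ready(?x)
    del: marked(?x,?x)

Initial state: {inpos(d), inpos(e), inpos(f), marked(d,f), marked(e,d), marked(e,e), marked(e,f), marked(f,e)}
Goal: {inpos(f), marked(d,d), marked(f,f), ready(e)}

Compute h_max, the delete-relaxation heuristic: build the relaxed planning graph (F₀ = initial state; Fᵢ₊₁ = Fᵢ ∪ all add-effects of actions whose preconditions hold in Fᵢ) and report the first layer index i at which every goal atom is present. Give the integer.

F0 = init (8 atoms)
F1 = F0 ∪ {ready(e)}  (9 atoms)
F2 = F1 ∪ {marked(d,d), marked(f,f), ready(d), ready(f)}  (13 atoms)
goal ⊆ F2  ⇒  h_max = 2

2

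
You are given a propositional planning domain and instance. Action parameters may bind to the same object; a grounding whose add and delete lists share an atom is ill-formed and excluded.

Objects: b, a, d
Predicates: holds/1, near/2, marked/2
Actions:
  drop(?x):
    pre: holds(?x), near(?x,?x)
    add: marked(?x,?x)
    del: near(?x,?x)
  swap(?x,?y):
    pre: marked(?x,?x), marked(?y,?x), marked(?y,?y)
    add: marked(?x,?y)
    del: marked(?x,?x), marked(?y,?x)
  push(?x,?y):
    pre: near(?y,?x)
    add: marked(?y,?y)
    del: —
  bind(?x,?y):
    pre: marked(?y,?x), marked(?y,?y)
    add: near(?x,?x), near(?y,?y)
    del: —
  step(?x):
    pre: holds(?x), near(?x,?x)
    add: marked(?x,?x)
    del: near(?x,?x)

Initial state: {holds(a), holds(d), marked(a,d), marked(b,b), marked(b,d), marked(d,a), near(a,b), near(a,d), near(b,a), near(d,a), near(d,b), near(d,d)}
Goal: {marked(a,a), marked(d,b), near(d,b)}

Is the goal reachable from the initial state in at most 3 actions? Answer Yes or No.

1. drop(d)  →  {holds(a), holds(d), marked(a,d), marked(b,b), marked(b,d), marked(d,a), marked(d,d), near(a,b), near(a,d), near(b,a), near(d,a), near(d,b)}
2. swap(d,b)  →  {holds(a), holds(d), marked(a,d), marked(b,b), marked(d,a), marked(d,b), near(a,b), near(a,d), near(b,a), near(d,a), near(d,b)}
3. push(b,a)  →  {holds(a), holds(d), marked(a,a), marked(a,d), marked(b,b), marked(d,a), marked(d,b), near(a,b), near(a,d), near(b,a), near(d,a), near(d,b)}
optimal plan length = 3; 3 ≤ 3

Yes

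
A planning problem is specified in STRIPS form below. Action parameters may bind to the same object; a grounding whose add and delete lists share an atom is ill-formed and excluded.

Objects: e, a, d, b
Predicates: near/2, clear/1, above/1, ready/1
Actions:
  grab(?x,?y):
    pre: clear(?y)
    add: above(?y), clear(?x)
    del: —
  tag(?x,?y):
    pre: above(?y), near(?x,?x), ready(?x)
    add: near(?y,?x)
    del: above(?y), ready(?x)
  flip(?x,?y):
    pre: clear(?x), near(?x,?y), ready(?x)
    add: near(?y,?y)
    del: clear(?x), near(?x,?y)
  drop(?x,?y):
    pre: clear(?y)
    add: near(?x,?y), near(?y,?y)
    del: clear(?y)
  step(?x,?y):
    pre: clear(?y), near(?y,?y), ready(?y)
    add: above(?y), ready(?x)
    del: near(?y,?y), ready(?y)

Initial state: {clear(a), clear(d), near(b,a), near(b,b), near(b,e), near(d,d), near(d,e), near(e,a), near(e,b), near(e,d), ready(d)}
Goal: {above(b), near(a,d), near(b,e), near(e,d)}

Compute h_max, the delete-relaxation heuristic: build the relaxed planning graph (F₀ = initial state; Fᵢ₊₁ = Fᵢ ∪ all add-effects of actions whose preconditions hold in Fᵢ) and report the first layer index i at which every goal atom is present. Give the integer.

2

F0 = init (11 atoms)
F1 = F0 ∪ {above(a), above(d), clear(b), clear(e), near(a,a), near(a,d), near(b,d), near(d,a), near(e,e), ready(a), ready(b), ready(e)}  (23 atoms)
F2 = F1 ∪ {above(b), above(e), near(a,b), near(a,e), near(d,b)}  (28 atoms)
goal ⊆ F2  ⇒  h_max = 2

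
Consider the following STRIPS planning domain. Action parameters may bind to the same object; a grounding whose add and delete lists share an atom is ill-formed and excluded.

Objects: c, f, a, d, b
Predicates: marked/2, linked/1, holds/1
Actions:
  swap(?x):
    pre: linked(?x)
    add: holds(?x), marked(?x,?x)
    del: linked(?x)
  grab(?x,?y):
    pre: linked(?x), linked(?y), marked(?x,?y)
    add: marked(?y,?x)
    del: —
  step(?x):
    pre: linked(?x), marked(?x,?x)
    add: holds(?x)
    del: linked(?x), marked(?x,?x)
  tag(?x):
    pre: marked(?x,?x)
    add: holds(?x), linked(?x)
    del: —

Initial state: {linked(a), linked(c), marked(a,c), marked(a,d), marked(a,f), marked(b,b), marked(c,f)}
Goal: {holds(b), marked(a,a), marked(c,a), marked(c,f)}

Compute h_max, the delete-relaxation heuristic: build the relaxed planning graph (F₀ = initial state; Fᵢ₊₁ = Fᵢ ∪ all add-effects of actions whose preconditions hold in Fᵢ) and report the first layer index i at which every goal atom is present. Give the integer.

1

F0 = init (7 atoms)
F1 = F0 ∪ {holds(a), holds(b), holds(c), linked(b), marked(a,a), marked(c,a), marked(c,c)}  (14 atoms)
goal ⊆ F1  ⇒  h_max = 1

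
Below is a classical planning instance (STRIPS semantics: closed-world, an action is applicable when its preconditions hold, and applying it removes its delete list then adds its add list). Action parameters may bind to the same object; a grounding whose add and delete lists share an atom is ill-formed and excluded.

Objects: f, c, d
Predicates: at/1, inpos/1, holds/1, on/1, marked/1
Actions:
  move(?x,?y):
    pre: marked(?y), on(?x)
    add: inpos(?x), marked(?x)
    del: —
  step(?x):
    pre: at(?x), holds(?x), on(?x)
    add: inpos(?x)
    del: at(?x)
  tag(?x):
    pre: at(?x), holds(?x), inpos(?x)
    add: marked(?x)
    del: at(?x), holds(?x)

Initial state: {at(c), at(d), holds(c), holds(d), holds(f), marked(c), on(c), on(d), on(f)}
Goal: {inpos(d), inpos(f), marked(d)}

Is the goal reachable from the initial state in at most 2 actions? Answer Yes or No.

1. move(f,c)  →  {at(c), at(d), holds(c), holds(d), holds(f), inpos(f), marked(c), marked(f), on(c), on(d), on(f)}
2. move(d,f)  →  {at(c), at(d), holds(c), holds(d), holds(f), inpos(d), inpos(f), marked(c), marked(d), marked(f), on(c), on(d), on(f)}
optimal plan length = 2; 2 ≤ 2

Yes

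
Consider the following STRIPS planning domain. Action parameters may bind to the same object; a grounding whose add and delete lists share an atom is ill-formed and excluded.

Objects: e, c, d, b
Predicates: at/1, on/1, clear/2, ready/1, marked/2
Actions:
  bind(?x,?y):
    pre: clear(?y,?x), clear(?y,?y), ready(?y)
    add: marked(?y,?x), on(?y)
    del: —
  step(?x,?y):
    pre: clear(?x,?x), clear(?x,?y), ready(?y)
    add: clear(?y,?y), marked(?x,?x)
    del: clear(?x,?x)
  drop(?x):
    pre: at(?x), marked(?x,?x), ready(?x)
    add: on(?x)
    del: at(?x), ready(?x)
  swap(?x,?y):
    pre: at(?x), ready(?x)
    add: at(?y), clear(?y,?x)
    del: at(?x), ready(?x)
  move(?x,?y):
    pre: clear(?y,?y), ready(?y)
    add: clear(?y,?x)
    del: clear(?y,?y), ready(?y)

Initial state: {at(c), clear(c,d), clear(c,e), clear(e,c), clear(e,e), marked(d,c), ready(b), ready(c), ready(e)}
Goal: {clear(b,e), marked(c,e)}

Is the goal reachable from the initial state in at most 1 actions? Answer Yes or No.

1. step(e,c)  →  {at(c), clear(c,c), clear(c,d), clear(c,e), clear(e,c), marked(d,c), marked(e,e), ready(b), ready(c), ready(e)}
2. bind(e,c)  →  {at(c), clear(c,c), clear(c,d), clear(c,e), clear(e,c), marked(c,e), marked(d,c), marked(e,e), on(c), ready(b), ready(c), ready(e)}
3. swap(c,e)  →  {at(e), clear(c,c), clear(c,d), clear(c,e), clear(e,c), marked(c,e), marked(d,c), marked(e,e), on(c), ready(b), ready(e)}
4. swap(e,b)  →  {at(b), clear(b,e), clear(c,c), clear(c,d), clear(c,e), clear(e,c), marked(c,e), marked(d,c), marked(e,e), on(c), ready(b)}
optimal plan length = 4; 4 > 1

No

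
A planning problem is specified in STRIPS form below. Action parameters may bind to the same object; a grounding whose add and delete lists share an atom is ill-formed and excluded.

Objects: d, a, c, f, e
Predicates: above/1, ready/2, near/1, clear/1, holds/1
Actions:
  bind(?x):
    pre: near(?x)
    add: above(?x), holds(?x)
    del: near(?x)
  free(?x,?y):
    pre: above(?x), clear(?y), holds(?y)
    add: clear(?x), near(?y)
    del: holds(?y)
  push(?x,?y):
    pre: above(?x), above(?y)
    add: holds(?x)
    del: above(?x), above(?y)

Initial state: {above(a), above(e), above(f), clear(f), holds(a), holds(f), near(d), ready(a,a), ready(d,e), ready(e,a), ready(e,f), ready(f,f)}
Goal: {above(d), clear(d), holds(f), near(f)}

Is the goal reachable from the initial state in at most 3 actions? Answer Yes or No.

1. bind(d)  →  {above(a), above(d), above(e), above(f), clear(f), holds(a), holds(d), holds(f), ready(a,a), ready(d,e), ready(e,a), ready(e,f), ready(f,f)}
2. free(d,f)  →  {above(a), above(d), above(e), above(f), clear(d), clear(f), holds(a), holds(d), near(f), ready(a,a), ready(d,e), ready(e,a), ready(e,f), ready(f,f)}
3. push(f,a)  →  {above(d), above(e), clear(d), clear(f), holds(a), holds(d), holds(f), near(f), ready(a,a), ready(d,e), ready(e,a), ready(e,f), ready(f,f)}
optimal plan length = 3; 3 ≤ 3

Yes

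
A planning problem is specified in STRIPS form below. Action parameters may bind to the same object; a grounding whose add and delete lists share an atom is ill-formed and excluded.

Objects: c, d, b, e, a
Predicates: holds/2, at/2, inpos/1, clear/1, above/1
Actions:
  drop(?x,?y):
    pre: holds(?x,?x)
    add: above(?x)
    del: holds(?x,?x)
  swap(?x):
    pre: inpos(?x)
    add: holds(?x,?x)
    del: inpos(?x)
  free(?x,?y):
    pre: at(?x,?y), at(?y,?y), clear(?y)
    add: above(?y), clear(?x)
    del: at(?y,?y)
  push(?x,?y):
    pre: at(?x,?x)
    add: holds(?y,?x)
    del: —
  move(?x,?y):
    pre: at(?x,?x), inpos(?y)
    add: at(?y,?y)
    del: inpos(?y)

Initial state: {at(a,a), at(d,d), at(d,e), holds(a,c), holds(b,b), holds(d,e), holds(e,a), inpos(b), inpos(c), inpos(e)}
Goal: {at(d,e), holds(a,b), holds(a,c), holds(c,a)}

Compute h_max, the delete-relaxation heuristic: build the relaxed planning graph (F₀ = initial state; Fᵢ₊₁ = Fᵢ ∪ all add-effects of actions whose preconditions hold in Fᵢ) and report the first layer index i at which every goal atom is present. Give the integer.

2

F0 = init (10 atoms)
F1 = F0 ∪ {above(b), at(b,b), at(c,c), at(e,e), holds(a,a), holds(a,d), holds(b,a), holds(b,d), holds(c,a), holds(c,c), holds(c,d), holds(d,a), holds(d,d), holds(e,d), holds(e,e)}  (25 atoms)
F2 = F1 ∪ {above(a), above(c), above(d), above(e), holds(a,b), holds(a,e), holds(b,c), holds(b,e), holds(c,b), holds(c,e), holds(d,b), holds(d,c), holds(e,b), holds(e,c)}  (39 atoms)
goal ⊆ F2  ⇒  h_max = 2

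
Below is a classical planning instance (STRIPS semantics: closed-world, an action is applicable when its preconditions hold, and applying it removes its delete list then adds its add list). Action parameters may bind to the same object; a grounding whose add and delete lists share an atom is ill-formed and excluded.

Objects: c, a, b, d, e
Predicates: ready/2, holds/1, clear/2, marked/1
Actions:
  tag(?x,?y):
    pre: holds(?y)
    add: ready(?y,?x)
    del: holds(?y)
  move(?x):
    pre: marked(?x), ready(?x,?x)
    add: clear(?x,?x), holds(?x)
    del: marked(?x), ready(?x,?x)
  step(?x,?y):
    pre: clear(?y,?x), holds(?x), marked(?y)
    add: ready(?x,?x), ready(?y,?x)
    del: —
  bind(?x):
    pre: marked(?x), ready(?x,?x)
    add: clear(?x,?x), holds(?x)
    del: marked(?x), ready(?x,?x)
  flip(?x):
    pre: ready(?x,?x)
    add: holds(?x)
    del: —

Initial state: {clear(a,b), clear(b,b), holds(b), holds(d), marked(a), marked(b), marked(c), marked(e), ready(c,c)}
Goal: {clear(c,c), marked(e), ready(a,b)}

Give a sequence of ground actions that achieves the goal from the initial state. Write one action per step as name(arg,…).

1. move(c)  →  {clear(a,b), clear(b,b), clear(c,c), holds(b), holds(c), holds(d), marked(a), marked(b), marked(e)}
2. step(b,a)  →  {clear(a,b), clear(b,b), clear(c,c), holds(b), holds(c), holds(d), marked(a), marked(b), marked(e), ready(a,b), ready(b,b)}

move(c); step(b,a)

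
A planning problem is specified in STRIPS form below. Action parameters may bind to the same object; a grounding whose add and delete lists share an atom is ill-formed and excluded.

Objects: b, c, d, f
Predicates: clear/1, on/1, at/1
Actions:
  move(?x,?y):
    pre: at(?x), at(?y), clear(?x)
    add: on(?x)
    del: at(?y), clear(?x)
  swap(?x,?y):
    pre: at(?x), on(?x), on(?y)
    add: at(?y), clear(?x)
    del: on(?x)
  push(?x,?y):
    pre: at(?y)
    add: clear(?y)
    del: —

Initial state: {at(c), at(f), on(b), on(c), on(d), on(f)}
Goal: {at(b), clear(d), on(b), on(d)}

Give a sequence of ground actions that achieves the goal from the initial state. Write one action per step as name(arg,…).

1. swap(c,b)  →  {at(b), at(c), at(f), clear(c), on(b), on(d), on(f)}
2. swap(f,d)  →  {at(b), at(c), at(d), at(f), clear(c), clear(f), on(b), on(d)}
3. push(b,d)  →  {at(b), at(c), at(d), at(f), clear(c), clear(d), clear(f), on(b), on(d)}

swap(c,b); swap(f,d); push(b,d)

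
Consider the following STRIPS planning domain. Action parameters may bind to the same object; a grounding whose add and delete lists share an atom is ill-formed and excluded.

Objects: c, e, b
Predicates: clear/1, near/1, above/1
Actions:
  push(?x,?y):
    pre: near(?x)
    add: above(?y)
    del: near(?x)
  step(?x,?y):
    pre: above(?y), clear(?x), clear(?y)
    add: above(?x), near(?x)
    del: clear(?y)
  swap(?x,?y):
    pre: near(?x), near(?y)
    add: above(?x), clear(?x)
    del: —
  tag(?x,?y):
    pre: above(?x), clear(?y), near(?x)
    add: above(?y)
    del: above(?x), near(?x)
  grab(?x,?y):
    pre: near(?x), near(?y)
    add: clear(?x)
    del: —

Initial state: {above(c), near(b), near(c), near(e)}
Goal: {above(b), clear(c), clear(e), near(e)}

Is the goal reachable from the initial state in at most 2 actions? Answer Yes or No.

No

1. push(b,b)  →  {above(b), above(c), near(c), near(e)}
2. swap(c,c)  →  {above(b), above(c), clear(c), near(c), near(e)}
3. swap(e,c)  →  {above(b), above(c), above(e), clear(c), clear(e), near(c), near(e)}
optimal plan length = 3; 3 > 2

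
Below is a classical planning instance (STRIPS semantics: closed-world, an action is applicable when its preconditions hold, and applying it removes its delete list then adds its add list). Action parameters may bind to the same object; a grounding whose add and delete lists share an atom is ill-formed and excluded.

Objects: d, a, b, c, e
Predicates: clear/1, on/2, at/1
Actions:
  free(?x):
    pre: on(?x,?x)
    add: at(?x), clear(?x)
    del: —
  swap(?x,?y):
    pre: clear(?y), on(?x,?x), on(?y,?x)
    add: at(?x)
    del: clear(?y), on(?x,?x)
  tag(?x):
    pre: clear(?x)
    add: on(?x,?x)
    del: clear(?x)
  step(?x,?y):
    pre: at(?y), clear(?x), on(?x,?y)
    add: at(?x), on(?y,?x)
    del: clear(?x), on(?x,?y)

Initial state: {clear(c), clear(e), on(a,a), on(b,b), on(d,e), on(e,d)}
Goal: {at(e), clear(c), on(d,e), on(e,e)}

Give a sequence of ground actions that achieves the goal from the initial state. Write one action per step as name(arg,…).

1. tag(e)  →  {clear(c), on(a,a), on(b,b), on(d,e), on(e,d), on(e,e)}
2. free(e)  →  {at(e), clear(c), clear(e), on(a,a), on(b,b), on(d,e), on(e,d), on(e,e)}

tag(e); free(e)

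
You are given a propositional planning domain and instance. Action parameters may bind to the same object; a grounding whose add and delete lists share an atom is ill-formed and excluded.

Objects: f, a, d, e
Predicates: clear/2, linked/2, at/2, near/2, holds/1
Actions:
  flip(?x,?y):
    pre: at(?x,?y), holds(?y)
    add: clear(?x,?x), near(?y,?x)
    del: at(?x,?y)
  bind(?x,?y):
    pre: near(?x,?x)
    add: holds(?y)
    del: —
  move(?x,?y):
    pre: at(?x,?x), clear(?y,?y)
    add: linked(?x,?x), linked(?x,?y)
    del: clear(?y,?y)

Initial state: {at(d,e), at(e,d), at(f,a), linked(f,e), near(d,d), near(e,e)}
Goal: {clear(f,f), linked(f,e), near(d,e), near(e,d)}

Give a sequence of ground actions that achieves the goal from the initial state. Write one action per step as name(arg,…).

bind(d,a); flip(f,a); bind(d,d); flip(e,d); bind(d,e); flip(d,e)

1. bind(d,a)  →  {at(d,e), at(e,d), at(f,a), holds(a), linked(f,e), near(d,d), near(e,e)}
2. flip(f,a)  →  {at(d,e), at(e,d), clear(f,f), holds(a), linked(f,e), near(a,f), near(d,d), near(e,e)}
3. bind(d,d)  →  {at(d,e), at(e,d), clear(f,f), holds(a), holds(d), linked(f,e), near(a,f), near(d,d), near(e,e)}
4. flip(e,d)  →  {at(d,e), clear(e,e), clear(f,f), holds(a), holds(d), linked(f,e), near(a,f), near(d,d), near(d,e), near(e,e)}
5. bind(d,e)  →  {at(d,e), clear(e,e), clear(f,f), holds(a), holds(d), holds(e), linked(f,e), near(a,f), near(d,d), near(d,e), near(e,e)}
6. flip(d,e)  →  {clear(d,d), clear(e,e), clear(f,f), holds(a), holds(d), holds(e), linked(f,e), near(a,f), near(d,d), near(d,e), near(e,d), near(e,e)}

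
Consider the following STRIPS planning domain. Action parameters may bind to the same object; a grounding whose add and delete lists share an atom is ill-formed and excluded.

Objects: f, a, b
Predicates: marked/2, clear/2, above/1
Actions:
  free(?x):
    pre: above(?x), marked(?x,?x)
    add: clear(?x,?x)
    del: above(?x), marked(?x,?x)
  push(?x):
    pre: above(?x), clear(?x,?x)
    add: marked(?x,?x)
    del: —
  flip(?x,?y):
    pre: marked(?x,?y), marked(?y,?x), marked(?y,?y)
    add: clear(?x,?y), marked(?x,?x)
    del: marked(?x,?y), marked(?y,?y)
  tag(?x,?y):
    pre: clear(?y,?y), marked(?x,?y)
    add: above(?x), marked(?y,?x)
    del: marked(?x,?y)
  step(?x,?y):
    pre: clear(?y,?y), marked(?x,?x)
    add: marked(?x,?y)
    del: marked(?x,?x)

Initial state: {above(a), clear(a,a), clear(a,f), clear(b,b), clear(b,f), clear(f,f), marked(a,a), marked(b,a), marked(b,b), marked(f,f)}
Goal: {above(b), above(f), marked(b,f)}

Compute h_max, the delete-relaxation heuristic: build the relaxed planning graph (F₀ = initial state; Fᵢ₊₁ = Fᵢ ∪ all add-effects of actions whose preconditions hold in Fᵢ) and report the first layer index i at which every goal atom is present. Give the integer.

F0 = init (10 atoms)
F1 = F0 ∪ {above(b), marked(a,b), marked(a,f), marked(b,f), marked(f,a), marked(f,b)}  (16 atoms)
F2 = F1 ∪ {above(f), clear(a,b), clear(b,a), clear(f,a), clear(f,b)}  (21 atoms)
goal ⊆ F2  ⇒  h_max = 2

2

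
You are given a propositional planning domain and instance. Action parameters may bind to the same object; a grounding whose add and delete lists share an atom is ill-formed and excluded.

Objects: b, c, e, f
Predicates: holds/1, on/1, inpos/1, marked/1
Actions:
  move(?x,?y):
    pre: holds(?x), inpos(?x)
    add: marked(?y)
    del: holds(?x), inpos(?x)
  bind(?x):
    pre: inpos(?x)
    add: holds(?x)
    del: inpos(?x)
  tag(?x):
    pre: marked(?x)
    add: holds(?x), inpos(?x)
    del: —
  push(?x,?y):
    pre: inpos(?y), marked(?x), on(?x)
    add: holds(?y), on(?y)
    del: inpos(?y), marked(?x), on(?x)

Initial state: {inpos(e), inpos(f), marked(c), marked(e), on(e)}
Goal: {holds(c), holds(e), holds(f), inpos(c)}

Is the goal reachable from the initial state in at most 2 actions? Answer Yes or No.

No

1. bind(e)  →  {holds(e), inpos(f), marked(c), marked(e), on(e)}
2. bind(f)  →  {holds(e), holds(f), marked(c), marked(e), on(e)}
3. tag(c)  →  {holds(c), holds(e), holds(f), inpos(c), marked(c), marked(e), on(e)}
optimal plan length = 3; 3 > 2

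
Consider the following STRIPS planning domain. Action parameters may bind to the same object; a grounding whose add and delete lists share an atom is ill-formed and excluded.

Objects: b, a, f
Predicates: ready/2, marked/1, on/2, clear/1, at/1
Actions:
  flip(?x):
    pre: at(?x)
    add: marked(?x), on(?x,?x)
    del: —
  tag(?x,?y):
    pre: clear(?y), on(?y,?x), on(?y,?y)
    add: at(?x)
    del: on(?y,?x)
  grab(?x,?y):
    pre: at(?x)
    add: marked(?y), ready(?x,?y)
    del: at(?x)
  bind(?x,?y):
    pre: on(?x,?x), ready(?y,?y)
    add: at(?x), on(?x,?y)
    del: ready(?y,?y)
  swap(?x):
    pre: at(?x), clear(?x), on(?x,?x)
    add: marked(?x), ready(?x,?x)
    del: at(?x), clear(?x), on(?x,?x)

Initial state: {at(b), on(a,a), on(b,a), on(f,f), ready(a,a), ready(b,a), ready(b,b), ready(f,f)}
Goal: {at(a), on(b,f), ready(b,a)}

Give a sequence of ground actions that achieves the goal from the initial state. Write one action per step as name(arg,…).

1. flip(b)  →  {at(b), marked(b), on(a,a), on(b,a), on(b,b), on(f,f), ready(a,a), ready(b,a), ready(b,b), ready(f,f)}
2. bind(b,f)  →  {at(b), marked(b), on(a,a), on(b,a), on(b,b), on(b,f), on(f,f), ready(a,a), ready(b,a), ready(b,b)}
3. bind(a,b)  →  {at(a), at(b), marked(b), on(a,a), on(a,b), on(b,a), on(b,b), on(b,f), on(f,f), ready(a,a), ready(b,a)}

flip(b); bind(b,f); bind(a,b)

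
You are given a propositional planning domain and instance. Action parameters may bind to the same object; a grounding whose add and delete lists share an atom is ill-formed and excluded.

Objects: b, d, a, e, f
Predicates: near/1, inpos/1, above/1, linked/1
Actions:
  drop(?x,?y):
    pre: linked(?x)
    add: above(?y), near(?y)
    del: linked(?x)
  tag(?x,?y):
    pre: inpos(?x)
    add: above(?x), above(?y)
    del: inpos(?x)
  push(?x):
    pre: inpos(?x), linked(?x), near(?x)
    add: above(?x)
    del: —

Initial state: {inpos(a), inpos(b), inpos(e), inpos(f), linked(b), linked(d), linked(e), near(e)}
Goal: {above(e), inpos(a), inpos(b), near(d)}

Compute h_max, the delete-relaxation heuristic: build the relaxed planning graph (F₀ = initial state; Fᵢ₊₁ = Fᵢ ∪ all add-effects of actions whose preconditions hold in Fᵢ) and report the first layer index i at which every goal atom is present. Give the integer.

F0 = init (8 atoms)
F1 = F0 ∪ {above(a), above(b), above(d), above(e), above(f), near(a), near(b), near(d), near(f)}  (17 atoms)
goal ⊆ F1  ⇒  h_max = 1

1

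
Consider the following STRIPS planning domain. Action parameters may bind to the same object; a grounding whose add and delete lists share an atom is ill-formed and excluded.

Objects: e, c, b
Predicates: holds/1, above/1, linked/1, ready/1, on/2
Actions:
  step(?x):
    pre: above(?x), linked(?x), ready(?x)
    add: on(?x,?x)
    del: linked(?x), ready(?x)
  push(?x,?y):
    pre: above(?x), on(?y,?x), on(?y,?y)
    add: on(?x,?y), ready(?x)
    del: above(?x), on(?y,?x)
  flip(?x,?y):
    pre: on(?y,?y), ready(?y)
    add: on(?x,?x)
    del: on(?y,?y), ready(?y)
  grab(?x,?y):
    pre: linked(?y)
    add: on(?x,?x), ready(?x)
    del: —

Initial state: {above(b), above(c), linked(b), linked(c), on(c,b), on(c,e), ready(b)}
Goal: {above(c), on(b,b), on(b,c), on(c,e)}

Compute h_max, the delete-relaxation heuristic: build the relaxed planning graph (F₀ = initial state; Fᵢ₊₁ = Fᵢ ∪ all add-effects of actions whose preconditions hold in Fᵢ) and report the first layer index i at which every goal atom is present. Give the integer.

F0 = init (7 atoms)
F1 = F0 ∪ {on(b,b), on(c,c), on(e,e), ready(c), ready(e)}  (12 atoms)
F2 = F1 ∪ {on(b,c)}  (13 atoms)
goal ⊆ F2  ⇒  h_max = 2

2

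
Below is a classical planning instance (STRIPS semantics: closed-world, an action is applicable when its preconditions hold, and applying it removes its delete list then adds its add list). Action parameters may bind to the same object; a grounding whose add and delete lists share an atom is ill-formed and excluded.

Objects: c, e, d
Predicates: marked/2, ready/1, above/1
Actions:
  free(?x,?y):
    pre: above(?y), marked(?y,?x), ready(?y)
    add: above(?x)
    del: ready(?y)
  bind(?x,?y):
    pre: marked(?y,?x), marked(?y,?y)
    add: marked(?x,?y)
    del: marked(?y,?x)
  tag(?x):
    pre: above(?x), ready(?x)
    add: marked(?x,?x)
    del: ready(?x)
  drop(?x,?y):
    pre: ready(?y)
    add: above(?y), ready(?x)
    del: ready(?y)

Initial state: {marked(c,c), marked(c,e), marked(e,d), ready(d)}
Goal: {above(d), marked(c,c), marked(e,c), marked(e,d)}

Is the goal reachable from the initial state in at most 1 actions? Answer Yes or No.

No

1. bind(e,c)  →  {marked(c,c), marked(e,c), marked(e,d), ready(d)}
2. drop(c,d)  →  {above(d), marked(c,c), marked(e,c), marked(e,d), ready(c)}
optimal plan length = 2; 2 > 1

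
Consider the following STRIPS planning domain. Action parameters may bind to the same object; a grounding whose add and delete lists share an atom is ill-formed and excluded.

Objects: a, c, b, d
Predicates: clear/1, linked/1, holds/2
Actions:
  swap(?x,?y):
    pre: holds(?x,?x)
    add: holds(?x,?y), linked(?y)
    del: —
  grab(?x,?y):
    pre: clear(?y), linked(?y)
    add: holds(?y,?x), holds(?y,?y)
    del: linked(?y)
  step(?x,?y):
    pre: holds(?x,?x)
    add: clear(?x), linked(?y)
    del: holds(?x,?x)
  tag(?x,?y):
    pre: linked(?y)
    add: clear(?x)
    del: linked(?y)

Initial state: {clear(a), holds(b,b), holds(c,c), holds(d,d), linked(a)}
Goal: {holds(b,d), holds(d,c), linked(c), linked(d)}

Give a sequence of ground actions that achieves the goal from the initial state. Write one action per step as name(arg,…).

1. swap(b,d)  →  {clear(a), holds(b,b), holds(b,d), holds(c,c), holds(d,d), linked(a), linked(d)}
2. swap(d,c)  →  {clear(a), holds(b,b), holds(b,d), holds(c,c), holds(d,c), holds(d,d), linked(a), linked(c), linked(d)}

swap(b,d); swap(d,c)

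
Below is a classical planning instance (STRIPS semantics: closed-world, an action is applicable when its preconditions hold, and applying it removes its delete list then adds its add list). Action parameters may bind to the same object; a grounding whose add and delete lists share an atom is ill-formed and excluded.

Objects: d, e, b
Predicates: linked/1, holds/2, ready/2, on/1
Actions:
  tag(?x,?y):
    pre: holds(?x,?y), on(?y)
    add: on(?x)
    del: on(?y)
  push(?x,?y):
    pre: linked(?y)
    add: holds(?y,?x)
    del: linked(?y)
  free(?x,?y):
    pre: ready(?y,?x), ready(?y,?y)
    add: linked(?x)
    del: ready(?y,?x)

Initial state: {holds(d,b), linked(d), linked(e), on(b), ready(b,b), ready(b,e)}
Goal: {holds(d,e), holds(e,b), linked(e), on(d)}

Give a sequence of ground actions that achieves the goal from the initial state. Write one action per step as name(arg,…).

1. tag(d,b)  →  {holds(d,b), linked(d), linked(e), on(d), ready(b,b), ready(b,e)}
2. push(e,d)  →  {holds(d,b), holds(d,e), linked(e), on(d), ready(b,b), ready(b,e)}
3. push(b,e)  →  {holds(d,b), holds(d,e), holds(e,b), on(d), ready(b,b), ready(b,e)}
4. free(e,b)  →  {holds(d,b), holds(d,e), holds(e,b), linked(e), on(d), ready(b,b)}

tag(d,b); push(e,d); push(b,e); free(e,b)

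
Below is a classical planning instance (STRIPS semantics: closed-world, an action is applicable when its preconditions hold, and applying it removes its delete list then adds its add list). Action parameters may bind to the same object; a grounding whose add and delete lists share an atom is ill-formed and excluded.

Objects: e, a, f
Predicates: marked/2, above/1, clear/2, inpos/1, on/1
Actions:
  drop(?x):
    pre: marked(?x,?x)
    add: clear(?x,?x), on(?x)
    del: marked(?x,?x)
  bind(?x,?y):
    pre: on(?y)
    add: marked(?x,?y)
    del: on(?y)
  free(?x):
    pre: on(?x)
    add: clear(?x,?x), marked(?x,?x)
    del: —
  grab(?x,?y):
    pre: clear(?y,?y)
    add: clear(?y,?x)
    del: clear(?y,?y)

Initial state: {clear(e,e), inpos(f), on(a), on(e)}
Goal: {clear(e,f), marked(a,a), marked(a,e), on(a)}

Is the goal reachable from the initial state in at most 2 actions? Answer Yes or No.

No

1. bind(a,e)  →  {clear(e,e), inpos(f), marked(a,e), on(a)}
2. free(a)  →  {clear(a,a), clear(e,e), inpos(f), marked(a,a), marked(a,e), on(a)}
3. grab(f,e)  →  {clear(a,a), clear(e,f), inpos(f), marked(a,a), marked(a,e), on(a)}
optimal plan length = 3; 3 > 2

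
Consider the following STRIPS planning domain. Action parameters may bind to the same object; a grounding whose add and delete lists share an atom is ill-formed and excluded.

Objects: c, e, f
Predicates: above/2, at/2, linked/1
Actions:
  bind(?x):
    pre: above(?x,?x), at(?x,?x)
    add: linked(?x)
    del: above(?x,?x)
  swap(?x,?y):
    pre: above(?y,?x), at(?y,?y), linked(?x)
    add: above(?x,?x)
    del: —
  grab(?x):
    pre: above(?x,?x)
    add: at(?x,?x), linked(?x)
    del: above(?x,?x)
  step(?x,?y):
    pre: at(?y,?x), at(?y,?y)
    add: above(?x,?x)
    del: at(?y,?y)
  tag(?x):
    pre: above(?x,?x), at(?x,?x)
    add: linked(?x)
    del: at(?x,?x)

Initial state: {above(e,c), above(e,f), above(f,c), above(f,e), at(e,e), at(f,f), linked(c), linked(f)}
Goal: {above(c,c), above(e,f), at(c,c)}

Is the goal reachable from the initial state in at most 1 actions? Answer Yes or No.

No

1. swap(c,e)  →  {above(c,c), above(e,c), above(e,f), above(f,c), above(f,e), at(e,e), at(f,f), linked(c), linked(f)}
2. grab(c)  →  {above(e,c), above(e,f), above(f,c), above(f,e), at(c,c), at(e,e), at(f,f), linked(c), linked(f)}
3. swap(c,e)  →  {above(c,c), above(e,c), above(e,f), above(f,c), above(f,e), at(c,c), at(e,e), at(f,f), linked(c), linked(f)}
optimal plan length = 3; 3 > 1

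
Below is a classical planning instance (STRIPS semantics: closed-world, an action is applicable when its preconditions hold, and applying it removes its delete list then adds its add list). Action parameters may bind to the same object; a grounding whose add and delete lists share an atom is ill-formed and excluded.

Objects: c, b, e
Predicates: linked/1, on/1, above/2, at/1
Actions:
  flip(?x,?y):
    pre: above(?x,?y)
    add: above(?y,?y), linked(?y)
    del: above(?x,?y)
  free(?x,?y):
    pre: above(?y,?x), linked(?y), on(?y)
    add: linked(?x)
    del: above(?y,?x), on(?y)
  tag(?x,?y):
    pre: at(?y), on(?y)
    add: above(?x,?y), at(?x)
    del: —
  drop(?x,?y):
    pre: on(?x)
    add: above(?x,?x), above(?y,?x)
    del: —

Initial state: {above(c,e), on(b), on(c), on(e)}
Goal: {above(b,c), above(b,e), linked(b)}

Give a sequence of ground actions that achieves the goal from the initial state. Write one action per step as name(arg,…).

drop(c,b); drop(b,c); flip(c,b); drop(e,b)

1. drop(c,b)  →  {above(b,c), above(c,c), above(c,e), on(b), on(c), on(e)}
2. drop(b,c)  →  {above(b,b), above(b,c), above(c,b), above(c,c), above(c,e), on(b), on(c), on(e)}
3. flip(c,b)  →  {above(b,b), above(b,c), above(c,c), above(c,e), linked(b), on(b), on(c), on(e)}
4. drop(e,b)  →  {above(b,b), above(b,c), above(b,e), above(c,c), above(c,e), above(e,e), linked(b), on(b), on(c), on(e)}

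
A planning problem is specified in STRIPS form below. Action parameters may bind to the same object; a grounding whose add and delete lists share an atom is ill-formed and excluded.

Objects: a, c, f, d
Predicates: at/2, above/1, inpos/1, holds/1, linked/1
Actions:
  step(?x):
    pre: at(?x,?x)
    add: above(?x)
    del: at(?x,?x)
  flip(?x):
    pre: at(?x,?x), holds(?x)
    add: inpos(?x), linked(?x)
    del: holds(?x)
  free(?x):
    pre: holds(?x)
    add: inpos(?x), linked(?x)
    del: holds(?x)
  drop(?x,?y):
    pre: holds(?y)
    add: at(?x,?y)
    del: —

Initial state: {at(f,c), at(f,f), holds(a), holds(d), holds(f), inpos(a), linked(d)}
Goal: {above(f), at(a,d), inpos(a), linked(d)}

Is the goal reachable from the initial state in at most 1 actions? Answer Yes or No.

No

1. step(f)  →  {above(f), at(f,c), holds(a), holds(d), holds(f), inpos(a), linked(d)}
2. drop(a,d)  →  {above(f), at(a,d), at(f,c), holds(a), holds(d), holds(f), inpos(a), linked(d)}
optimal plan length = 2; 2 > 1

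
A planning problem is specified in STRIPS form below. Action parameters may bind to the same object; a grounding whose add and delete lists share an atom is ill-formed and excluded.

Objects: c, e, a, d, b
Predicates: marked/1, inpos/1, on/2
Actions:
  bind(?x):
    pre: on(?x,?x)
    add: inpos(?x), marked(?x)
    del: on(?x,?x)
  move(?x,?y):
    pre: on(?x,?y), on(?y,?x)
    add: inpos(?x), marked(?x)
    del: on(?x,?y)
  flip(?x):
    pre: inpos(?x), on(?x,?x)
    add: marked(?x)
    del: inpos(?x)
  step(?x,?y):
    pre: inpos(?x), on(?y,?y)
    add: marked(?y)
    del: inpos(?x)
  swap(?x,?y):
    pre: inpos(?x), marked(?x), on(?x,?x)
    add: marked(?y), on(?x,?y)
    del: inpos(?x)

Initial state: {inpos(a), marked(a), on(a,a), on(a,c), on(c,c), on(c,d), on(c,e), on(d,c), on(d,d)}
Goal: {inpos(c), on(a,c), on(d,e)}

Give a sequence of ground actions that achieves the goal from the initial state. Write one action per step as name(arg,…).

bind(c); move(d,c); swap(d,e)

1. bind(c)  →  {inpos(a), inpos(c), marked(a), marked(c), on(a,a), on(a,c), on(c,d), on(c,e), on(d,c), on(d,d)}
2. move(d,c)  →  {inpos(a), inpos(c), inpos(d), marked(a), marked(c), marked(d), on(a,a), on(a,c), on(c,d), on(c,e), on(d,d)}
3. swap(d,e)  →  {inpos(a), inpos(c), marked(a), marked(c), marked(d), marked(e), on(a,a), on(a,c), on(c,d), on(c,e), on(d,d), on(d,e)}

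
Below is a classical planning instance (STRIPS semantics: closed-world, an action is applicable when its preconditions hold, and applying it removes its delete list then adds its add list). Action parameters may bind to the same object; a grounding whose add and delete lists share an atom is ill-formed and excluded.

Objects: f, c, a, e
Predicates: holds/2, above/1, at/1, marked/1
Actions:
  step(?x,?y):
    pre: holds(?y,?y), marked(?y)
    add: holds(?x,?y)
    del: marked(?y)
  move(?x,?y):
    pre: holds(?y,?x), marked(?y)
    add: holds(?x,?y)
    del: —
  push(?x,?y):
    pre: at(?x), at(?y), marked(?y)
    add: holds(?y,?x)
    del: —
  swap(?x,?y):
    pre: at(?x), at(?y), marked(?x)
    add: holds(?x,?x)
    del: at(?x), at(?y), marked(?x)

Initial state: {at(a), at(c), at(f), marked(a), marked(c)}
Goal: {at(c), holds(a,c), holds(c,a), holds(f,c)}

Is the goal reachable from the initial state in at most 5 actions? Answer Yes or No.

Yes

1. push(f,c)  →  {at(a), at(c), at(f), holds(c,f), marked(a), marked(c)}
2. move(f,c)  →  {at(a), at(c), at(f), holds(c,f), holds(f,c), marked(a), marked(c)}
3. push(c,a)  →  {at(a), at(c), at(f), holds(a,c), holds(c,f), holds(f,c), marked(a), marked(c)}
4. move(c,a)  →  {at(a), at(c), at(f), holds(a,c), holds(c,a), holds(c,f), holds(f,c), marked(a), marked(c)}
optimal plan length = 4; 4 ≤ 5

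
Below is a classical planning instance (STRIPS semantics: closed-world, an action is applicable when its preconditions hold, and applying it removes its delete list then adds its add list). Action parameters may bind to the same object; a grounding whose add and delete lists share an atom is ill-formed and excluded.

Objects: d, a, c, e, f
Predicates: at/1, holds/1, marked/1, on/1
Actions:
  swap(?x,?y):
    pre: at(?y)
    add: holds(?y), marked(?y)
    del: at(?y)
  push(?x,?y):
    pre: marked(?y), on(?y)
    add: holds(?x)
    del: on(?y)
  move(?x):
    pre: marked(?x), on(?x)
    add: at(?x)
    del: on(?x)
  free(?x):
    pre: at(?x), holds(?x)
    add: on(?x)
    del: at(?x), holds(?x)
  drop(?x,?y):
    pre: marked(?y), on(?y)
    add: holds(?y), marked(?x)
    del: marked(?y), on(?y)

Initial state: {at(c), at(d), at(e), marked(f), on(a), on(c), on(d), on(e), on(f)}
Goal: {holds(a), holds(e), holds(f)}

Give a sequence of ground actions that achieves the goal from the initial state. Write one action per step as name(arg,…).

1. swap(d,e)  →  {at(c), at(d), holds(e), marked(e), marked(f), on(a), on(c), on(d), on(e), on(f)}
2. push(a,e)  →  {at(c), at(d), holds(a), holds(e), marked(e), marked(f), on(a), on(c), on(d), on(f)}
3. push(f,f)  →  {at(c), at(d), holds(a), holds(e), holds(f), marked(e), marked(f), on(a), on(c), on(d)}

swap(d,e); push(a,e); push(f,f)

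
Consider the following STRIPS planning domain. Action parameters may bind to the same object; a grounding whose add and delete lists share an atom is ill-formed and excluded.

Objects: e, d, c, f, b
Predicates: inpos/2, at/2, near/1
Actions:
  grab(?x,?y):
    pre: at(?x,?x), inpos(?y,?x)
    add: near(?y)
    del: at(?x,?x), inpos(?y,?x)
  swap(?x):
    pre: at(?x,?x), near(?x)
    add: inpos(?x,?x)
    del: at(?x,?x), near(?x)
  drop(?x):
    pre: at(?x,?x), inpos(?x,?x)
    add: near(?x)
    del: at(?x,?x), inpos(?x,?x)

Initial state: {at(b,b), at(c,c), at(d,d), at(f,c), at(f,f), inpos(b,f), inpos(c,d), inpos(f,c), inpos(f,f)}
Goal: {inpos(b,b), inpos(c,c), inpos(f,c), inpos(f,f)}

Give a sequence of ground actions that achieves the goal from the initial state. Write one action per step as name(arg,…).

grab(d,c); grab(f,b); swap(c); swap(b)

1. grab(d,c)  →  {at(b,b), at(c,c), at(f,c), at(f,f), inpos(b,f), inpos(f,c), inpos(f,f), near(c)}
2. grab(f,b)  →  {at(b,b), at(c,c), at(f,c), inpos(f,c), inpos(f,f), near(b), near(c)}
3. swap(c)  →  {at(b,b), at(f,c), inpos(c,c), inpos(f,c), inpos(f,f), near(b)}
4. swap(b)  →  {at(f,c), inpos(b,b), inpos(c,c), inpos(f,c), inpos(f,f)}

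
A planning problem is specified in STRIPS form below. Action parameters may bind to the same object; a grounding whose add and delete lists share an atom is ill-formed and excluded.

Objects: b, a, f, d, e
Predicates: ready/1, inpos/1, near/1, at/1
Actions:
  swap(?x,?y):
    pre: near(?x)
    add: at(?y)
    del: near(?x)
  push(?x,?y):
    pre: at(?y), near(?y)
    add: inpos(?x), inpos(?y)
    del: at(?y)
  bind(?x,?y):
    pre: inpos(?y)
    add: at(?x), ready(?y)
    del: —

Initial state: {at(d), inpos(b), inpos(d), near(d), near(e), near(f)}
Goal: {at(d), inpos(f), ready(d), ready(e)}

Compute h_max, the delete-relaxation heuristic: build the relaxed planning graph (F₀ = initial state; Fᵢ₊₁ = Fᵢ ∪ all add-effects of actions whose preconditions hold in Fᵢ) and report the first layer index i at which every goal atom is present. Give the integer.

2

F0 = init (6 atoms)
F1 = F0 ∪ {at(a), at(b), at(e), at(f), inpos(a), inpos(e), inpos(f), ready(b), ready(d)}  (15 atoms)
F2 = F1 ∪ {ready(a), ready(e), ready(f)}  (18 atoms)
goal ⊆ F2  ⇒  h_max = 2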